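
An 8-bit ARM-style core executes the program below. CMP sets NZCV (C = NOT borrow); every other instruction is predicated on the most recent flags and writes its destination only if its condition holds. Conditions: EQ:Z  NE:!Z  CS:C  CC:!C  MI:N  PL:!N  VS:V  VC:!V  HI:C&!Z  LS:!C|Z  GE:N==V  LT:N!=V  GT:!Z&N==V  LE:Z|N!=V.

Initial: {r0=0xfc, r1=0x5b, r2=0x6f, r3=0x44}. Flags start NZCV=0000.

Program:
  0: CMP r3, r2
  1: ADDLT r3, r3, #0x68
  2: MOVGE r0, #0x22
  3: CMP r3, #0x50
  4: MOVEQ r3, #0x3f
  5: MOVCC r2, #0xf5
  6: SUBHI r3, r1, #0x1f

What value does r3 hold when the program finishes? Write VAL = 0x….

VAL = 0x3c

[0] flags=1000 → (cmp)
[1] flags=1000 LT?T → r3=0xac
[2] flags=1000 GE?F → skip
[3] flags=0011 → (cmp)
[4] flags=0011 EQ?F → skip
[5] flags=0011 CC?F → skip
[6] flags=0011 HI?T → r3=0x3c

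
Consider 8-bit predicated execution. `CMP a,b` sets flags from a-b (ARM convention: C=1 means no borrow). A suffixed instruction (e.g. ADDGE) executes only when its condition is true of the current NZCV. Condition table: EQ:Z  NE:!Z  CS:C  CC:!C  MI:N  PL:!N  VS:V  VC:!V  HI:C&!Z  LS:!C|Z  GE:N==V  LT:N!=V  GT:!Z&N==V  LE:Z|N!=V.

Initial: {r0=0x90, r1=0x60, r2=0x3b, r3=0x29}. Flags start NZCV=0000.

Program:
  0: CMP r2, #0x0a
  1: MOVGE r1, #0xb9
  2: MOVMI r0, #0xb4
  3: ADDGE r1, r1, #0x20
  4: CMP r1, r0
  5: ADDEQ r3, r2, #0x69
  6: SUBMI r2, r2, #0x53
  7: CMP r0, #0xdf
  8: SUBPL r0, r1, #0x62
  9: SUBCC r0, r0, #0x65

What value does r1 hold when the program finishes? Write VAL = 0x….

VAL = 0xd9

0: ✓ CMP  NZCV=0010
1: ✓ MOVGE  r1←0xb9
2: · MOVMI
3: ✓ ADDGE  r1←0xd9
4: ✓ CMP  NZCV=0010
5: · ADDEQ
6: · SUBMI
7: ✓ CMP  NZCV=1000
8: · SUBPL
9: ✓ SUBCC  r0←0x2b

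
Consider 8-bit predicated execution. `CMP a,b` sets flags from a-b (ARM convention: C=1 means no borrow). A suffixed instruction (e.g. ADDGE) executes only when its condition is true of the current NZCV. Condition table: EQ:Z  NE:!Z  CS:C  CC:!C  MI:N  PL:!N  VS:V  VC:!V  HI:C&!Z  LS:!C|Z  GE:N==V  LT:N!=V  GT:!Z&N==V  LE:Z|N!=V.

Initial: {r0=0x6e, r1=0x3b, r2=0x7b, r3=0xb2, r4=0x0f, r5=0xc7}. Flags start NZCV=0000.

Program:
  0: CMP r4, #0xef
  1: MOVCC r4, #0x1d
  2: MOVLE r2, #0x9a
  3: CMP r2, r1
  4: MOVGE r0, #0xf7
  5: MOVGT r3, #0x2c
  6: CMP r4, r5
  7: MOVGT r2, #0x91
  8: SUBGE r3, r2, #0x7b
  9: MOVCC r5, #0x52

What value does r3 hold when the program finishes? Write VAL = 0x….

VAL = 0x16

[0] flags=0000 → (cmp)
[1] flags=0000 CC?T → r4=0x1d
[2] flags=0000 LE?F → skip
[3] flags=0010 → (cmp)
[4] flags=0010 GE?T → r0=0xf7
[5] flags=0010 GT?T → r3=0x2c
[6] flags=0000 → (cmp)
[7] flags=0000 GT?T → r2=0x91
[8] flags=0000 GE?T → r3=0x16
[9] flags=0000 CC?T → r5=0x52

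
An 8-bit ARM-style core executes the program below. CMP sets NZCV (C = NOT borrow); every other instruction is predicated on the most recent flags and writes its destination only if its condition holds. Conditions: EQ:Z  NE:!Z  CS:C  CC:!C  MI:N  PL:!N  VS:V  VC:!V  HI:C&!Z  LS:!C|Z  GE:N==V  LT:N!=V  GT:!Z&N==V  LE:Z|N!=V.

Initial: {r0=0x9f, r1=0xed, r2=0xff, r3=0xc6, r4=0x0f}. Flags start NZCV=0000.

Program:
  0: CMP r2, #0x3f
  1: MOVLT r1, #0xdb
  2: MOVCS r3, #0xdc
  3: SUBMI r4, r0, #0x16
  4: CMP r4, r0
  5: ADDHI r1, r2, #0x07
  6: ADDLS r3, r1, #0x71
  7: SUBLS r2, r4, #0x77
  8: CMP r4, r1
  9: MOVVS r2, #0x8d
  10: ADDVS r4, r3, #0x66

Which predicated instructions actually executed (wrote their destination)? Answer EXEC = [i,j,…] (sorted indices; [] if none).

[0] flags=1010 → (cmp)
[1] flags=1010 LT?T → r1=0xdb
[2] flags=1010 CS?T → r3=0xdc
[3] flags=1010 MI?T → r4=0x89
[4] flags=1000 → (cmp)
[5] flags=1000 HI?F → skip
[6] flags=1000 LS?T → r3=0x4c
[7] flags=1000 LS?T → r2=0x12
[8] flags=1000 → (cmp)
[9] flags=1000 VS?F → skip
[10] flags=1000 VS?F → skip

EXEC = [1,2,3,6,7]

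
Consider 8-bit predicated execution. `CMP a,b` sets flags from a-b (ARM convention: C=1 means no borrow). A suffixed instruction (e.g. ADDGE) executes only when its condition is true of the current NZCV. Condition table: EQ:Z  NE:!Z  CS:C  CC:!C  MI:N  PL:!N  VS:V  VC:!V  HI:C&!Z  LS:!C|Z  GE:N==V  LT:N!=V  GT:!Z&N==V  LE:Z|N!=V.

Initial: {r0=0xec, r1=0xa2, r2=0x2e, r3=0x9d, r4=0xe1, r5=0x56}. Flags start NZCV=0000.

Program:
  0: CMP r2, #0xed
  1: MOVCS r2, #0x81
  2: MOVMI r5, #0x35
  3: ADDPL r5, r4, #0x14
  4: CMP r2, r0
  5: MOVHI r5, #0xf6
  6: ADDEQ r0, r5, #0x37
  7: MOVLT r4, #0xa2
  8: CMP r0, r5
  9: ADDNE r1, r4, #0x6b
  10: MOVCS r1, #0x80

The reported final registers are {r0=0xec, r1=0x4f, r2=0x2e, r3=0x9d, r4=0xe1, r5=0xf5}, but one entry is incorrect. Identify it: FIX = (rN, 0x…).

0: ✓ CMP  NZCV=0000
1: · MOVCS
2: · MOVMI
3: ✓ ADDPL  r5←0xf5
4: ✓ CMP  NZCV=0000
5: · MOVHI
6: · ADDEQ
7: · MOVLT
8: ✓ CMP  NZCV=1000
9: ✓ ADDNE  r1←0x4c
10: · MOVCS

FIX = (r1, 0x4c)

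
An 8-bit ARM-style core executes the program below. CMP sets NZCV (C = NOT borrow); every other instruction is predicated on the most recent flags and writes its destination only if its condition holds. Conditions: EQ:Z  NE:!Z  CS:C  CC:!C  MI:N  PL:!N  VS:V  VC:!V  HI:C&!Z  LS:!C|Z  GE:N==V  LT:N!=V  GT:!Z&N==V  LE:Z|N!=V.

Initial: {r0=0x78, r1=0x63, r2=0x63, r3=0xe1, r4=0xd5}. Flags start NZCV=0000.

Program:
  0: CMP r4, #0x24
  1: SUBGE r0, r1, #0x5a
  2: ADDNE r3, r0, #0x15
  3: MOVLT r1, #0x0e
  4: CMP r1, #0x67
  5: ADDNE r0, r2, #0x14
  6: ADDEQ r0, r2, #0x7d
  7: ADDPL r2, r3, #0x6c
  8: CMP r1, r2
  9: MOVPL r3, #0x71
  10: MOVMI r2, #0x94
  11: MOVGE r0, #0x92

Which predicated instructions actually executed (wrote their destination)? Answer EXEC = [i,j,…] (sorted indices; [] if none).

EXEC = [2,3,5,10]

[0] flags=1010 → (cmp)
[1] flags=1010 GE?F → skip
[2] flags=1010 NE?T → r3=0x8d
[3] flags=1010 LT?T → r1=0x0e
[4] flags=1000 → (cmp)
[5] flags=1000 NE?T → r0=0x77
[6] flags=1000 EQ?F → skip
[7] flags=1000 PL?F → skip
[8] flags=1000 → (cmp)
[9] flags=1000 PL?F → skip
[10] flags=1000 MI?T → r2=0x94
[11] flags=1000 GE?F → skip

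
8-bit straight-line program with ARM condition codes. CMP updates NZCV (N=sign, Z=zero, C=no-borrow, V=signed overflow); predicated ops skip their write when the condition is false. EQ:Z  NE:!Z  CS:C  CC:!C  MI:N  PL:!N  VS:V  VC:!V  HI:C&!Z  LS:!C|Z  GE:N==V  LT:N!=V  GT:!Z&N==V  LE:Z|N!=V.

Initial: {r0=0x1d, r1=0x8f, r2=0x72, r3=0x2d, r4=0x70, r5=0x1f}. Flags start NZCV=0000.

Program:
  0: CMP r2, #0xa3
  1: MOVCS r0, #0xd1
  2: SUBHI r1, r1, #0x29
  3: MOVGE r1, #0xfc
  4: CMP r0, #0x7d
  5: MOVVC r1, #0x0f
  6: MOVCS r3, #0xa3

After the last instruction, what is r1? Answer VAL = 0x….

VAL = 0x0f

[0] flags=1001 → (cmp)
[1] flags=1001 CS?F → skip
[2] flags=1001 HI?F → skip
[3] flags=1001 GE?T → r1=0xfc
[4] flags=1000 → (cmp)
[5] flags=1000 VC?T → r1=0x0f
[6] flags=1000 CS?F → skip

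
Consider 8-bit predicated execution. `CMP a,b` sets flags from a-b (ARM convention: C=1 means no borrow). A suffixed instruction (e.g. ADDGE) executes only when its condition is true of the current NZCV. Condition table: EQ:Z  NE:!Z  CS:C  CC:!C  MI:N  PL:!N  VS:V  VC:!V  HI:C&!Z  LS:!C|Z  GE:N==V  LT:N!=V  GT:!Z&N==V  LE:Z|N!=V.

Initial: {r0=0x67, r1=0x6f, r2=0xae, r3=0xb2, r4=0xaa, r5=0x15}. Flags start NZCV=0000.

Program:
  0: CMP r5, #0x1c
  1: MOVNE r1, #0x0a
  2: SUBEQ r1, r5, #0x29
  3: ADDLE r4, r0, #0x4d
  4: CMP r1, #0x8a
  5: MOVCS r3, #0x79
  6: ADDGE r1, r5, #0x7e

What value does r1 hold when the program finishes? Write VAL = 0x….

VAL = 0x93

0: ✓ CMP  NZCV=1000
1: ✓ MOVNE  r1←0x0a
2: · SUBEQ
3: ✓ ADDLE  r4←0xb4
4: ✓ CMP  NZCV=1001
5: · MOVCS
6: ✓ ADDGE  r1←0x93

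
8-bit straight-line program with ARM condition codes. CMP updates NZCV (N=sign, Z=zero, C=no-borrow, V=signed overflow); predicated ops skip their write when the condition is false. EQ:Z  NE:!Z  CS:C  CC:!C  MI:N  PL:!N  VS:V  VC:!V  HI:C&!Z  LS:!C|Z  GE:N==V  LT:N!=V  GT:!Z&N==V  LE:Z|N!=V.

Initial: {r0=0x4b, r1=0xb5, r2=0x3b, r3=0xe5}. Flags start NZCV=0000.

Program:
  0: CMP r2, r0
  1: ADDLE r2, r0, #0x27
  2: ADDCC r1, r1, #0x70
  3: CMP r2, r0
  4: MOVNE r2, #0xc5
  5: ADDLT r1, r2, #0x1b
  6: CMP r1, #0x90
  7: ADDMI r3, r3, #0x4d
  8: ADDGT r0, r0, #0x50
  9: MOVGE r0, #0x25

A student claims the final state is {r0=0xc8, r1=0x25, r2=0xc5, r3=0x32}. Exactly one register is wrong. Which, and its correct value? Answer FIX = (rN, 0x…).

FIX = (r0, 0x25)

[0] flags=1000 → (cmp)
[1] flags=1000 LE?T → r2=0x72
[2] flags=1000 CC?T → r1=0x25
[3] flags=0010 → (cmp)
[4] flags=0010 NE?T → r2=0xc5
[5] flags=0010 LT?F → skip
[6] flags=1001 → (cmp)
[7] flags=1001 MI?T → r3=0x32
[8] flags=1001 GT?T → r0=0x9b
[9] flags=1001 GE?T → r0=0x25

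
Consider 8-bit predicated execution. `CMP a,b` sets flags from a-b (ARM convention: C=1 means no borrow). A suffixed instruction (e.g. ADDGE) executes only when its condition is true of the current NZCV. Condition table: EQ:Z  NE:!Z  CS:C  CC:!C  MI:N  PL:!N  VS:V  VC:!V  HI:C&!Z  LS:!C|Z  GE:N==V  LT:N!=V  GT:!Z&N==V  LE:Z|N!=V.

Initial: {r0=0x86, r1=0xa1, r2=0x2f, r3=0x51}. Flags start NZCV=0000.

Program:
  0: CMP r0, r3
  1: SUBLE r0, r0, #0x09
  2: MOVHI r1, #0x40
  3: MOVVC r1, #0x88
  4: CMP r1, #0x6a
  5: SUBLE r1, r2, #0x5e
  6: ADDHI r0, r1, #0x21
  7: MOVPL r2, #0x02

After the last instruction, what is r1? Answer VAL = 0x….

VAL = 0xd1

0: ✓ CMP  NZCV=0011
1: ✓ SUBLE  r0←0x7d
2: ✓ MOVHI  r1←0x40
3: · MOVVC
4: ✓ CMP  NZCV=1000
5: ✓ SUBLE  r1←0xd1
6: · ADDHI
7: · MOVPL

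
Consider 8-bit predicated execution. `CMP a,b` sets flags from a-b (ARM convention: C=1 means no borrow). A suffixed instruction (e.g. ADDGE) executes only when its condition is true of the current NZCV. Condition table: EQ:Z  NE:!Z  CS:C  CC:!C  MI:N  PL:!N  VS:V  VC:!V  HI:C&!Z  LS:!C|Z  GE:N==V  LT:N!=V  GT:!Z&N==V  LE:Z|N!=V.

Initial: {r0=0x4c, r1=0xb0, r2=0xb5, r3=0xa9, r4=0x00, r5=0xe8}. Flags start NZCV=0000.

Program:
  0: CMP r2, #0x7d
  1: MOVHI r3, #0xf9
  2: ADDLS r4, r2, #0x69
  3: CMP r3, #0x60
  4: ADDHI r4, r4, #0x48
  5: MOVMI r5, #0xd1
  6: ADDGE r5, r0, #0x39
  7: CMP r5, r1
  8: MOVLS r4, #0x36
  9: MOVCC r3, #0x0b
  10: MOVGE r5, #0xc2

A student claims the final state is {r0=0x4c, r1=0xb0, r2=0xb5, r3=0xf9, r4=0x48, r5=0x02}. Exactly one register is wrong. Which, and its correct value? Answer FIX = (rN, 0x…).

FIX = (r5, 0xc2)

[0] flags=0011 → (cmp)
[1] flags=0011 HI?T → r3=0xf9
[2] flags=0011 LS?F → skip
[3] flags=1010 → (cmp)
[4] flags=1010 HI?T → r4=0x48
[5] flags=1010 MI?T → r5=0xd1
[6] flags=1010 GE?F → skip
[7] flags=0010 → (cmp)
[8] flags=0010 LS?F → skip
[9] flags=0010 CC?F → skip
[10] flags=0010 GE?T → r5=0xc2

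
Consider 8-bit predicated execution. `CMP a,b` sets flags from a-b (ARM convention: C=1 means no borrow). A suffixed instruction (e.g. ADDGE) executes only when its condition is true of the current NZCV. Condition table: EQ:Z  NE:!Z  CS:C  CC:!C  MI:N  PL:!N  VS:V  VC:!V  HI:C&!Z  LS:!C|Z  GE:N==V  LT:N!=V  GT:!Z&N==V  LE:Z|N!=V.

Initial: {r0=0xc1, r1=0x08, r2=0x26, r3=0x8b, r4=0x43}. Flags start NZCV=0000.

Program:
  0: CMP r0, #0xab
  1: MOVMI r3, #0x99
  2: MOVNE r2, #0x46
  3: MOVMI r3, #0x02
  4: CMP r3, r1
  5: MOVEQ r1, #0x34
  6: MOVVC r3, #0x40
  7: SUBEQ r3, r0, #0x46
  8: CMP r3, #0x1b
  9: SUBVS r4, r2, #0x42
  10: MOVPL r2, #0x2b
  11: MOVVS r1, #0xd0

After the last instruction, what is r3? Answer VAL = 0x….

VAL = 0x40

0: ✓ CMP  NZCV=0010
1: · MOVMI
2: ✓ MOVNE  r2←0x46
3: · MOVMI
4: ✓ CMP  NZCV=1010
5: · MOVEQ
6: ✓ MOVVC  r3←0x40
7: · SUBEQ
8: ✓ CMP  NZCV=0010
9: · SUBVS
10: ✓ MOVPL  r2←0x2b
11: · MOVVS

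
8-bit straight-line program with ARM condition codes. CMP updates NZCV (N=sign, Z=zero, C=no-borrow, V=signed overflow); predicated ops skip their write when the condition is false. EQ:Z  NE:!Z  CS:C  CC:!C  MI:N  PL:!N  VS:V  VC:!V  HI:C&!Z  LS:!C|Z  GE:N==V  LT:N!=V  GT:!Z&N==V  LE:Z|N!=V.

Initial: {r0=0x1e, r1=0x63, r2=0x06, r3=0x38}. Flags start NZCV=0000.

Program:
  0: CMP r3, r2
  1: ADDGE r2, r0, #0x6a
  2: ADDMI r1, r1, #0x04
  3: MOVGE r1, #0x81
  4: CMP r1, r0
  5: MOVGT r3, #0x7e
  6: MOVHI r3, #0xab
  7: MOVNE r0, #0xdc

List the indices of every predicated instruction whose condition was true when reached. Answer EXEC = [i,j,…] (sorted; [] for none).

0: ✓ CMP  NZCV=0010
1: ✓ ADDGE  r2←0x88
2: · ADDMI
3: ✓ MOVGE  r1←0x81
4: ✓ CMP  NZCV=0011
5: · MOVGT
6: ✓ MOVHI  r3←0xab
7: ✓ MOVNE  r0←0xdc

EXEC = [1,3,6,7]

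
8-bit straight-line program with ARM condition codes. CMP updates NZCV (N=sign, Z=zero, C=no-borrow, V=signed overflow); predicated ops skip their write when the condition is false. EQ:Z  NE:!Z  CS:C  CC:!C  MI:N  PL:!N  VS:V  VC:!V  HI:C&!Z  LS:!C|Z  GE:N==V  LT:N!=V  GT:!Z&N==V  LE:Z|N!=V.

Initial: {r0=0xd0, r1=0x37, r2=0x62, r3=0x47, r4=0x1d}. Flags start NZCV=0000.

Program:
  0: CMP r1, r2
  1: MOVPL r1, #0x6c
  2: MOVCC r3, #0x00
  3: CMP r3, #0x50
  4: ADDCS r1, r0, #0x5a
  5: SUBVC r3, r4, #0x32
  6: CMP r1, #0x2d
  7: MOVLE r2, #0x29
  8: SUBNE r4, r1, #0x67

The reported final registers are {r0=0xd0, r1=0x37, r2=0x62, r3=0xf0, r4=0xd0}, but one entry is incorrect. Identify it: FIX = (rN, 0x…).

[0] flags=1000 → (cmp)
[1] flags=1000 PL?F → skip
[2] flags=1000 CC?T → r3=0x00
[3] flags=1000 → (cmp)
[4] flags=1000 CS?F → skip
[5] flags=1000 VC?T → r3=0xeb
[6] flags=0010 → (cmp)
[7] flags=0010 LE?F → skip
[8] flags=0010 NE?T → r4=0xd0

FIX = (r3, 0xeb)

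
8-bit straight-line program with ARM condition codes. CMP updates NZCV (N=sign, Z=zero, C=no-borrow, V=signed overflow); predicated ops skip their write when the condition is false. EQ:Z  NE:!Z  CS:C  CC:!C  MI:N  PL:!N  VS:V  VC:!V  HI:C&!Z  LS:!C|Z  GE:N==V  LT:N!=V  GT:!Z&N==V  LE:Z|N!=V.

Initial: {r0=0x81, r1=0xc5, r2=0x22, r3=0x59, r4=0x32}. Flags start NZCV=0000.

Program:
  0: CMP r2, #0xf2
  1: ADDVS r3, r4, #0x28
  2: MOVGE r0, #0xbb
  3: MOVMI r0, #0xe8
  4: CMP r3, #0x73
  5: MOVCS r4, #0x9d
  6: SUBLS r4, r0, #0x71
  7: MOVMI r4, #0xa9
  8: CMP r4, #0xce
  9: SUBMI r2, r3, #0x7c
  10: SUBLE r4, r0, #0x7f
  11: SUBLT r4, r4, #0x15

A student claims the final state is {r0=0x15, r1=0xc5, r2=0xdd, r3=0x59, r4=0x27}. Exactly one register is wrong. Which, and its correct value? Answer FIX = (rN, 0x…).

FIX = (r0, 0xbb)

[0] flags=0000 → (cmp)
[1] flags=0000 VS?F → skip
[2] flags=0000 GE?T → r0=0xbb
[3] flags=0000 MI?F → skip
[4] flags=1000 → (cmp)
[5] flags=1000 CS?F → skip
[6] flags=1000 LS?T → r4=0x4a
[7] flags=1000 MI?T → r4=0xa9
[8] flags=1000 → (cmp)
[9] flags=1000 MI?T → r2=0xdd
[10] flags=1000 LE?T → r4=0x3c
[11] flags=1000 LT?T → r4=0x27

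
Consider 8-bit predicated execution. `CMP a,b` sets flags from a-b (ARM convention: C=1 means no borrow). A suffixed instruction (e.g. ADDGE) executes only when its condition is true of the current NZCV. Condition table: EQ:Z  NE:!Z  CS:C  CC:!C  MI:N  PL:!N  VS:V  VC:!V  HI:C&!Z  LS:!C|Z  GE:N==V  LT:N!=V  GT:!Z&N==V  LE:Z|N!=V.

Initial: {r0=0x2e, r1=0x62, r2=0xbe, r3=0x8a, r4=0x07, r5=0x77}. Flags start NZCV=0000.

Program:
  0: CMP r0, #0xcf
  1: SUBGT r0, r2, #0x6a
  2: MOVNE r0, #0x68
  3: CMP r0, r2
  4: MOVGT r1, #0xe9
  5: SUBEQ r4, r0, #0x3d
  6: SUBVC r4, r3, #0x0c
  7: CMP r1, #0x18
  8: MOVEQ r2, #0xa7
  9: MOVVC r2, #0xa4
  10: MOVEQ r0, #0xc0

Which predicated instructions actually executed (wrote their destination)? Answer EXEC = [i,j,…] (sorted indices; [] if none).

EXEC = [1,2,4,9]

[0] flags=0000 → (cmp)
[1] flags=0000 GT?T → r0=0x54
[2] flags=0000 NE?T → r0=0x68
[3] flags=1001 → (cmp)
[4] flags=1001 GT?T → r1=0xe9
[5] flags=1001 EQ?F → skip
[6] flags=1001 VC?F → skip
[7] flags=1010 → (cmp)
[8] flags=1010 EQ?F → skip
[9] flags=1010 VC?T → r2=0xa4
[10] flags=1010 EQ?F → skip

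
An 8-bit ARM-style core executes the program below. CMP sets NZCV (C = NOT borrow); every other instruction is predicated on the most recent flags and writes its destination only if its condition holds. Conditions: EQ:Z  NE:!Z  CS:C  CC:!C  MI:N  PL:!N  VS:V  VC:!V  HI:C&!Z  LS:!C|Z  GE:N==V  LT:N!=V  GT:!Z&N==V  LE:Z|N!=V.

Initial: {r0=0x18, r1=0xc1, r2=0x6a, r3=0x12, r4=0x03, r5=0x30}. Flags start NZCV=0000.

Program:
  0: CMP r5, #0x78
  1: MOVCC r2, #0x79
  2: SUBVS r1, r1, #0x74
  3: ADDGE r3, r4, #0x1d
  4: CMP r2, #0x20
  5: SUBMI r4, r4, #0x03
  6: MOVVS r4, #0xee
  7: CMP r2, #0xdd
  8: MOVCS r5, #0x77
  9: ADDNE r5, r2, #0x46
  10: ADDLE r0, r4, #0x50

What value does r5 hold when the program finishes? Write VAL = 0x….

VAL = 0xbf

0: ✓ CMP  NZCV=1000
1: ✓ MOVCC  r2←0x79
2: · SUBVS
3: · ADDGE
4: ✓ CMP  NZCV=0010
5: · SUBMI
6: · MOVVS
7: ✓ CMP  NZCV=1001
8: · MOVCS
9: ✓ ADDNE  r5←0xbf
10: · ADDLE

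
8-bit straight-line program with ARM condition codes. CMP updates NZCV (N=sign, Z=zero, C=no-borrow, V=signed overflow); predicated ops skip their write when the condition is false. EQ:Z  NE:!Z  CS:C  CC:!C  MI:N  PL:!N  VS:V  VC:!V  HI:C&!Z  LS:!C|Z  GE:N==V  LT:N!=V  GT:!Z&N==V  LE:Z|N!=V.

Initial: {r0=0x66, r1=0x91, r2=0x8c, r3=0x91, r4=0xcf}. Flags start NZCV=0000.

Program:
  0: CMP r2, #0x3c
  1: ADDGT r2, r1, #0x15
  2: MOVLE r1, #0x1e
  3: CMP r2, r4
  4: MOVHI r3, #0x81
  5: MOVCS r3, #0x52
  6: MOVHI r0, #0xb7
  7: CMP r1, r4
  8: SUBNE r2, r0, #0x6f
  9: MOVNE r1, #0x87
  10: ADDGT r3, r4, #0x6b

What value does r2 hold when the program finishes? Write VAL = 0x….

[0] flags=0011 → (cmp)
[1] flags=0011 GT?F → skip
[2] flags=0011 LE?T → r1=0x1e
[3] flags=1000 → (cmp)
[4] flags=1000 HI?F → skip
[5] flags=1000 CS?F → skip
[6] flags=1000 HI?F → skip
[7] flags=0000 → (cmp)
[8] flags=0000 NE?T → r2=0xf7
[9] flags=0000 NE?T → r1=0x87
[10] flags=0000 GT?T → r3=0x3a

VAL = 0xf7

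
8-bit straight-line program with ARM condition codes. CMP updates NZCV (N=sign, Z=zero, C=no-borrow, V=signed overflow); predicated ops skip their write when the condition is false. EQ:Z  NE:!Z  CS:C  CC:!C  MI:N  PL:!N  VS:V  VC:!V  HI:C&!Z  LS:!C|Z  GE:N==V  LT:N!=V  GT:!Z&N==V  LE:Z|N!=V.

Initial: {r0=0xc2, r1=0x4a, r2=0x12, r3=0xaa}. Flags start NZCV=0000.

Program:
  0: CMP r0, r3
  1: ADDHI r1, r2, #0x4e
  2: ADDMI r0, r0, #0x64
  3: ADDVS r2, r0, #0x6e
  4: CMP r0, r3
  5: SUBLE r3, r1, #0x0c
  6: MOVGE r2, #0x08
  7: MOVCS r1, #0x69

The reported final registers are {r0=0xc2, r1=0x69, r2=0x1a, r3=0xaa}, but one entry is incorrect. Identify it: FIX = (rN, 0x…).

[0] flags=0010 → (cmp)
[1] flags=0010 HI?T → r1=0x60
[2] flags=0010 MI?F → skip
[3] flags=0010 VS?F → skip
[4] flags=0010 → (cmp)
[5] flags=0010 LE?F → skip
[6] flags=0010 GE?T → r2=0x08
[7] flags=0010 CS?T → r1=0x69

FIX = (r2, 0x08)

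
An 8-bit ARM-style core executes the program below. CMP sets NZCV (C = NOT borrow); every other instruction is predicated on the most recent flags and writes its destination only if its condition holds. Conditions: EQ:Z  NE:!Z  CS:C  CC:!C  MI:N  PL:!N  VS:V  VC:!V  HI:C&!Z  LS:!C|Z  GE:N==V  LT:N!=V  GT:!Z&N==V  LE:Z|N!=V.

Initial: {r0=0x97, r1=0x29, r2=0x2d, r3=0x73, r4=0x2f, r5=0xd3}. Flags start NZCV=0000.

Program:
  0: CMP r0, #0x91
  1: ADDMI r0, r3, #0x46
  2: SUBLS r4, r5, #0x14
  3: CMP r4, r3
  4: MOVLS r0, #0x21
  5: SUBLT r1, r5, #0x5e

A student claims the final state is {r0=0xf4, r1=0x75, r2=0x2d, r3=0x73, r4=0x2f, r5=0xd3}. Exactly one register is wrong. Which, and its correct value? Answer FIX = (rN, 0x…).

0: ✓ CMP  NZCV=0010
1: · ADDMI
2: · SUBLS
3: ✓ CMP  NZCV=1000
4: ✓ MOVLS  r0←0x21
5: ✓ SUBLT  r1←0x75

FIX = (r0, 0x21)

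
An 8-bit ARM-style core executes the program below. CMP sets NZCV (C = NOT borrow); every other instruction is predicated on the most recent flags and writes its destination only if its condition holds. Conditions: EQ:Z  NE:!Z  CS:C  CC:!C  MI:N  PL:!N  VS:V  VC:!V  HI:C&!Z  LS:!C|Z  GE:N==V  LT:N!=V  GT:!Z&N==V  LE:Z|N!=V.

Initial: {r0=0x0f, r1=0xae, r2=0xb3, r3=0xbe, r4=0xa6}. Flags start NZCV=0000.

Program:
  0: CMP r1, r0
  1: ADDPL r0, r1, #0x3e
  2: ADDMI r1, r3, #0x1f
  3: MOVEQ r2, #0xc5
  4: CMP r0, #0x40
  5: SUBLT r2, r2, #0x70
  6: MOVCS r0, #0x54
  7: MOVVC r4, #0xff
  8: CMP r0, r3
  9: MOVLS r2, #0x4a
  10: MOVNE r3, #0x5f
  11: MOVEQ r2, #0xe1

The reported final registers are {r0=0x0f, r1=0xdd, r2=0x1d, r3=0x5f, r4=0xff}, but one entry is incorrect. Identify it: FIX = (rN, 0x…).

0: ✓ CMP  NZCV=1010
1: · ADDPL
2: ✓ ADDMI  r1←0xdd
3: · MOVEQ
4: ✓ CMP  NZCV=1000
5: ✓ SUBLT  r2←0x43
6: · MOVCS
7: ✓ MOVVC  r4←0xff
8: ✓ CMP  NZCV=0000
9: ✓ MOVLS  r2←0x4a
10: ✓ MOVNE  r3←0x5f
11: · MOVEQ

FIX = (r2, 0x4a)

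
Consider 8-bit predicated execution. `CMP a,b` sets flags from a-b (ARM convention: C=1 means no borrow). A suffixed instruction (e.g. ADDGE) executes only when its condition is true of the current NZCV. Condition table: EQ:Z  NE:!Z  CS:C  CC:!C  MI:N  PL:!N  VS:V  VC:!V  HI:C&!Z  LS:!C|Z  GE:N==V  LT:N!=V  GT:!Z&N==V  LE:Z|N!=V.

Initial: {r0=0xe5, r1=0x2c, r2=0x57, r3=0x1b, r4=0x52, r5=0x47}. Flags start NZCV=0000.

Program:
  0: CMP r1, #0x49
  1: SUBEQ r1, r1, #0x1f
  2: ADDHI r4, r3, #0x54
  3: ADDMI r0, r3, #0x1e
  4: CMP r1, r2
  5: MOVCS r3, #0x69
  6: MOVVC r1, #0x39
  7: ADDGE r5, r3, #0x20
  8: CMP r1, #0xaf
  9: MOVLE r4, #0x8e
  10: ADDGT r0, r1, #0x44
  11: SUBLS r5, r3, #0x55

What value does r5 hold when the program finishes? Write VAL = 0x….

VAL = 0xc6

0: ✓ CMP  NZCV=1000
1: · SUBEQ
2: · ADDHI
3: ✓ ADDMI  r0←0x39
4: ✓ CMP  NZCV=1000
5: · MOVCS
6: ✓ MOVVC  r1←0x39
7: · ADDGE
8: ✓ CMP  NZCV=1001
9: · MOVLE
10: ✓ ADDGT  r0←0x7d
11: ✓ SUBLS  r5←0xc6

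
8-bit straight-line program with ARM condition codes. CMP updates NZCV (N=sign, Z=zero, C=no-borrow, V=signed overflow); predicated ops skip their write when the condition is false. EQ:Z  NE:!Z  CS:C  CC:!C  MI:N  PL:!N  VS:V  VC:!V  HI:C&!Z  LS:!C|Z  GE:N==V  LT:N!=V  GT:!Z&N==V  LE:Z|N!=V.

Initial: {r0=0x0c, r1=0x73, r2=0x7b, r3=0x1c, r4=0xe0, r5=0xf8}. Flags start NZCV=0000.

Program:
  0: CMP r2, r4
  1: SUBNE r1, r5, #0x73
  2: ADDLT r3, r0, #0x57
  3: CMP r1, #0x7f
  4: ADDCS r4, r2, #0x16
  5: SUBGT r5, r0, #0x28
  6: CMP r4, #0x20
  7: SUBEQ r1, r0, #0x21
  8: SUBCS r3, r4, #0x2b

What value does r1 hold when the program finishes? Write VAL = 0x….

[0] flags=1001 → (cmp)
[1] flags=1001 NE?T → r1=0x85
[2] flags=1001 LT?F → skip
[3] flags=0011 → (cmp)
[4] flags=0011 CS?T → r4=0x91
[5] flags=0011 GT?F → skip
[6] flags=0011 → (cmp)
[7] flags=0011 EQ?F → skip
[8] flags=0011 CS?T → r3=0x66

VAL = 0x85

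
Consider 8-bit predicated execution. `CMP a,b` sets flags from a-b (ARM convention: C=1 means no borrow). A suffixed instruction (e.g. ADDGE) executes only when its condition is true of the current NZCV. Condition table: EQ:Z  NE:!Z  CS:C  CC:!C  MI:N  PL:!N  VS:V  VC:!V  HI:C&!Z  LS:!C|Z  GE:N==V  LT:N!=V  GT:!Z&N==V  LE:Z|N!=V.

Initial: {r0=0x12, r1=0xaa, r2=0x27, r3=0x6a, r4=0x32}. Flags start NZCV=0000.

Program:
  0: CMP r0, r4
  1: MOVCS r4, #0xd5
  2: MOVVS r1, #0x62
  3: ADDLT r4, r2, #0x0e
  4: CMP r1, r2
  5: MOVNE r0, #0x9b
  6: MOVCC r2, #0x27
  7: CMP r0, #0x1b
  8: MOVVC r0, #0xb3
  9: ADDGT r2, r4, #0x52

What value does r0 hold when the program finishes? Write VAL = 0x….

0: ✓ CMP  NZCV=1000
1: · MOVCS
2: · MOVVS
3: ✓ ADDLT  r4←0x35
4: ✓ CMP  NZCV=1010
5: ✓ MOVNE  r0←0x9b
6: · MOVCC
7: ✓ CMP  NZCV=1010
8: ✓ MOVVC  r0←0xb3
9: · ADDGT

VAL = 0xb3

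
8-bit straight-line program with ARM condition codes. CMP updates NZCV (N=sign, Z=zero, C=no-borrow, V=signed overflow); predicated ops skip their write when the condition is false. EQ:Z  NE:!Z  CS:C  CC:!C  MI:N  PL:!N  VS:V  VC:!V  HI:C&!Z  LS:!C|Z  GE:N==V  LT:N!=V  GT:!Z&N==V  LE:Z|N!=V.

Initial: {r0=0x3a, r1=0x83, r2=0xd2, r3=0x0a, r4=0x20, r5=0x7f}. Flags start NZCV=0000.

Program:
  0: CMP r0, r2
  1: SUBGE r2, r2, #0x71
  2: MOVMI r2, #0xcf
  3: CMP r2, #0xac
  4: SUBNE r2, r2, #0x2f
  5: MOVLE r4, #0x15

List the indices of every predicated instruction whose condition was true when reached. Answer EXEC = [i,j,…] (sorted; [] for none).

[0] flags=0000 → (cmp)
[1] flags=0000 GE?T → r2=0x61
[2] flags=0000 MI?F → skip
[3] flags=1001 → (cmp)
[4] flags=1001 NE?T → r2=0x32
[5] flags=1001 LE?F → skip

EXEC = [1,4]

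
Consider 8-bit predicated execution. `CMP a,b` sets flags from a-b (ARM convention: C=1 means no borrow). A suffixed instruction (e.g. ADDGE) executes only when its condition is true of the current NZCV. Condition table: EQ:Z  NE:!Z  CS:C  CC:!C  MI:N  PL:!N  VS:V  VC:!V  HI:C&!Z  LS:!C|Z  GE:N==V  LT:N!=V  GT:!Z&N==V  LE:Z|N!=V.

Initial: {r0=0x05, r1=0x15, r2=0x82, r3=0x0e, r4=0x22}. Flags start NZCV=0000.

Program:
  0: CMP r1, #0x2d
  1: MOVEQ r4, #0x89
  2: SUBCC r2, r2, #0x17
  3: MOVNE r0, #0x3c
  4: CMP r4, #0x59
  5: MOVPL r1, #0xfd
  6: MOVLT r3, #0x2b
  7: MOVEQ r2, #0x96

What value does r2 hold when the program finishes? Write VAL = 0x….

[0] flags=1000 → (cmp)
[1] flags=1000 EQ?F → skip
[2] flags=1000 CC?T → r2=0x6b
[3] flags=1000 NE?T → r0=0x3c
[4] flags=1000 → (cmp)
[5] flags=1000 PL?F → skip
[6] flags=1000 LT?T → r3=0x2b
[7] flags=1000 EQ?F → skip

VAL = 0x6b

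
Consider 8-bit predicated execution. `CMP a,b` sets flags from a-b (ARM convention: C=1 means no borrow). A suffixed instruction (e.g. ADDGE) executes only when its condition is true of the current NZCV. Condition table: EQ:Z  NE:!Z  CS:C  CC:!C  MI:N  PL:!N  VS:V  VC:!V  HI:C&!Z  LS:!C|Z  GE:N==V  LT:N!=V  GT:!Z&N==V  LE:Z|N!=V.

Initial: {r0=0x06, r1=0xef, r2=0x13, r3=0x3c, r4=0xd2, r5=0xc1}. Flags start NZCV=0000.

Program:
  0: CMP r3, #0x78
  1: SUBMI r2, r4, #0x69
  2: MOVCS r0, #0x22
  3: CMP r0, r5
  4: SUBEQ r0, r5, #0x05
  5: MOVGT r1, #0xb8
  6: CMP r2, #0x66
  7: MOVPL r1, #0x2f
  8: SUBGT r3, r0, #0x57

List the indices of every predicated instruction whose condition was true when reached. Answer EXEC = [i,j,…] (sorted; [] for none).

0: ✓ CMP  NZCV=1000
1: ✓ SUBMI  r2←0x69
2: · MOVCS
3: ✓ CMP  NZCV=0000
4: · SUBEQ
5: ✓ MOVGT  r1←0xb8
6: ✓ CMP  NZCV=0010
7: ✓ MOVPL  r1←0x2f
8: ✓ SUBGT  r3←0xaf

EXEC = [1,5,7,8]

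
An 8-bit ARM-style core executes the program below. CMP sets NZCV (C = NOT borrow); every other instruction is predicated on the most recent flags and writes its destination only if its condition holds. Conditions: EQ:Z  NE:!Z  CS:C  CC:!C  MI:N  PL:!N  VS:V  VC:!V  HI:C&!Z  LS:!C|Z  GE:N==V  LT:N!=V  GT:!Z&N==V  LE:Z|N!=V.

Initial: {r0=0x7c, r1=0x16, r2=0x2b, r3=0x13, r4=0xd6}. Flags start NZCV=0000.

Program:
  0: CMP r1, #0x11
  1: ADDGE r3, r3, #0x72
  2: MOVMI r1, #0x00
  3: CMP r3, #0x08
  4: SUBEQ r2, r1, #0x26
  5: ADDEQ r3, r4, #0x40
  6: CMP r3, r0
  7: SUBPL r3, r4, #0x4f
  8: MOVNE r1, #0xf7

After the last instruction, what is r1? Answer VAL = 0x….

0: ✓ CMP  NZCV=0010
1: ✓ ADDGE  r3←0x85
2: · MOVMI
3: ✓ CMP  NZCV=0011
4: · SUBEQ
5: · ADDEQ
6: ✓ CMP  NZCV=0011
7: ✓ SUBPL  r3←0x87
8: ✓ MOVNE  r1←0xf7

VAL = 0xf7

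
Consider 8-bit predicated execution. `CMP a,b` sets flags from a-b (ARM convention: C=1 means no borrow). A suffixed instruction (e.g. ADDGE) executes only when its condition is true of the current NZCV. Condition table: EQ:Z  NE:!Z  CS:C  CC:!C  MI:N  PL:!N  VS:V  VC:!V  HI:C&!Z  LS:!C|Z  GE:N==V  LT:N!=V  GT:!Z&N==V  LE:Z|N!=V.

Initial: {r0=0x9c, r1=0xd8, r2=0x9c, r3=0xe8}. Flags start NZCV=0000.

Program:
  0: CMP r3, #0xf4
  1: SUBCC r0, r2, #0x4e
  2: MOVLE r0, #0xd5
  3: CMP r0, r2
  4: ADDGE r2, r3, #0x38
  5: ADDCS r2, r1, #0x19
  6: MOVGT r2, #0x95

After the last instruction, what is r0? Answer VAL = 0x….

VAL = 0xd5

[0] flags=1000 → (cmp)
[1] flags=1000 CC?T → r0=0x4e
[2] flags=1000 LE?T → r0=0xd5
[3] flags=0010 → (cmp)
[4] flags=0010 GE?T → r2=0x20
[5] flags=0010 CS?T → r2=0xf1
[6] flags=0010 GT?T → r2=0x95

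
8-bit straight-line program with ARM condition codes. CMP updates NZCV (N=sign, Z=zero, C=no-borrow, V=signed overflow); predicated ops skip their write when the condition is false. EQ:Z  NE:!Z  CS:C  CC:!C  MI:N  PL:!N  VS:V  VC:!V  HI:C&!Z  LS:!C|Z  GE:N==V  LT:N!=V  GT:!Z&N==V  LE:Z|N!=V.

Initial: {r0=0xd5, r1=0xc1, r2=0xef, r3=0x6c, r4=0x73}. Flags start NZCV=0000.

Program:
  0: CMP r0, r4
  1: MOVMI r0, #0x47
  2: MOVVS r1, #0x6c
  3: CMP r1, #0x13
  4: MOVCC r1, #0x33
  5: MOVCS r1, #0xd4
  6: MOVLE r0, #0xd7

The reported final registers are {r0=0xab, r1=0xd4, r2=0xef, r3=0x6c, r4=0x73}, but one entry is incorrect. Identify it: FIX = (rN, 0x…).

FIX = (r0, 0xd5)

[0] flags=0011 → (cmp)
[1] flags=0011 MI?F → skip
[2] flags=0011 VS?T → r1=0x6c
[3] flags=0010 → (cmp)
[4] flags=0010 CC?F → skip
[5] flags=0010 CS?T → r1=0xd4
[6] flags=0010 LE?F → skip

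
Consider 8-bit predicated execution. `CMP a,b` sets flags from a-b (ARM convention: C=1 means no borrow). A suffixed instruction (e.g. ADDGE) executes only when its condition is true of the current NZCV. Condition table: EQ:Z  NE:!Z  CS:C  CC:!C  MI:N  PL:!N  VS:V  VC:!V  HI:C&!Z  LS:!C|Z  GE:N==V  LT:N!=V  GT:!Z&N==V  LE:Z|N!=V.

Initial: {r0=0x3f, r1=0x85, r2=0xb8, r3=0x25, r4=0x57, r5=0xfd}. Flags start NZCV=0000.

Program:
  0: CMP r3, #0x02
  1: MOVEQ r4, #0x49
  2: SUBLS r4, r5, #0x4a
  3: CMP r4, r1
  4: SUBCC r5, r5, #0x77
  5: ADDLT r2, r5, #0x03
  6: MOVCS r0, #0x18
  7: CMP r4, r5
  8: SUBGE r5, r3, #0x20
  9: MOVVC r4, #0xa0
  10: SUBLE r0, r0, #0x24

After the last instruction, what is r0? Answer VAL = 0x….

[0] flags=0010 → (cmp)
[1] flags=0010 EQ?F → skip
[2] flags=0010 LS?F → skip
[3] flags=1001 → (cmp)
[4] flags=1001 CC?T → r5=0x86
[5] flags=1001 LT?F → skip
[6] flags=1001 CS?F → skip
[7] flags=1001 → (cmp)
[8] flags=1001 GE?T → r5=0x05
[9] flags=1001 VC?F → skip
[10] flags=1001 LE?F → skip

VAL = 0x3f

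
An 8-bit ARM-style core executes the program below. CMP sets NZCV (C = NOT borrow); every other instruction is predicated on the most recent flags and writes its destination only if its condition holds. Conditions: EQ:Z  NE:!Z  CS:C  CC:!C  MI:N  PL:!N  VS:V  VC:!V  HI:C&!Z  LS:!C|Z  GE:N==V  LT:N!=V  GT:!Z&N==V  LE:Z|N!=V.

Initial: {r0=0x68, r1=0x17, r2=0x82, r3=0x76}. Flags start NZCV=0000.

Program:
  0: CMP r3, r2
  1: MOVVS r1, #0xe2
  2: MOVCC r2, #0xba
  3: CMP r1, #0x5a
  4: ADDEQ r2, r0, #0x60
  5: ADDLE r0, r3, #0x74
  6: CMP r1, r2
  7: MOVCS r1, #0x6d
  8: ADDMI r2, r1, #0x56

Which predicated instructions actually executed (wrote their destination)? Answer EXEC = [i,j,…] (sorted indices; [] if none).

EXEC = [1,2,5,7]

[0] flags=1001 → (cmp)
[1] flags=1001 VS?T → r1=0xe2
[2] flags=1001 CC?T → r2=0xba
[3] flags=1010 → (cmp)
[4] flags=1010 EQ?F → skip
[5] flags=1010 LE?T → r0=0xea
[6] flags=0010 → (cmp)
[7] flags=0010 CS?T → r1=0x6d
[8] flags=0010 MI?F → skip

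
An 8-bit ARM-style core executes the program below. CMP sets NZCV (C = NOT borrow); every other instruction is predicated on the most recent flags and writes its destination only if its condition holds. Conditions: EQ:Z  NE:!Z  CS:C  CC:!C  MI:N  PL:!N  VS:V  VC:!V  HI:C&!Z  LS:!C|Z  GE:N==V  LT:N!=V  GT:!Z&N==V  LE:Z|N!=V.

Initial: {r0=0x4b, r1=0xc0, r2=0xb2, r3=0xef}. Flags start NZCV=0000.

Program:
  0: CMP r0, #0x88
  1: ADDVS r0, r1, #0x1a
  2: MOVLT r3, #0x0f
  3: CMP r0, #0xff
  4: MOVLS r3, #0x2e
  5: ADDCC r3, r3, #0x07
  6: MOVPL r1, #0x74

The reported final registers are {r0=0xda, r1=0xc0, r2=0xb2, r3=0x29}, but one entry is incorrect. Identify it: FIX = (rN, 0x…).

[0] flags=1001 → (cmp)
[1] flags=1001 VS?T → r0=0xda
[2] flags=1001 LT?F → skip
[3] flags=1000 → (cmp)
[4] flags=1000 LS?T → r3=0x2e
[5] flags=1000 CC?T → r3=0x35
[6] flags=1000 PL?F → skip

FIX = (r3, 0x35)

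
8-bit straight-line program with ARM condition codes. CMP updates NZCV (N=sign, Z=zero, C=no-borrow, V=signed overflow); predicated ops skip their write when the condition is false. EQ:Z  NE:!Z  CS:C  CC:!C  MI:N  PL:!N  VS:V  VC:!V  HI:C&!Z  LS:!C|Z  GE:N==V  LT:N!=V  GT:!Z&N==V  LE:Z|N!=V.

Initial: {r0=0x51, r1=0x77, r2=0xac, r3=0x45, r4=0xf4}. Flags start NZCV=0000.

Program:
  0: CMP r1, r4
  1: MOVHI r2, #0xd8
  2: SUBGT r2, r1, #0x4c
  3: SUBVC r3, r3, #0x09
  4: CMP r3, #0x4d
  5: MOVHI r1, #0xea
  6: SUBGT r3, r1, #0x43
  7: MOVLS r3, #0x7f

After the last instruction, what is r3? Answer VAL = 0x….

VAL = 0x7f

[0] flags=1001 → (cmp)
[1] flags=1001 HI?F → skip
[2] flags=1001 GT?T → r2=0x2b
[3] flags=1001 VC?F → skip
[4] flags=1000 → (cmp)
[5] flags=1000 HI?F → skip
[6] flags=1000 GT?F → skip
[7] flags=1000 LS?T → r3=0x7f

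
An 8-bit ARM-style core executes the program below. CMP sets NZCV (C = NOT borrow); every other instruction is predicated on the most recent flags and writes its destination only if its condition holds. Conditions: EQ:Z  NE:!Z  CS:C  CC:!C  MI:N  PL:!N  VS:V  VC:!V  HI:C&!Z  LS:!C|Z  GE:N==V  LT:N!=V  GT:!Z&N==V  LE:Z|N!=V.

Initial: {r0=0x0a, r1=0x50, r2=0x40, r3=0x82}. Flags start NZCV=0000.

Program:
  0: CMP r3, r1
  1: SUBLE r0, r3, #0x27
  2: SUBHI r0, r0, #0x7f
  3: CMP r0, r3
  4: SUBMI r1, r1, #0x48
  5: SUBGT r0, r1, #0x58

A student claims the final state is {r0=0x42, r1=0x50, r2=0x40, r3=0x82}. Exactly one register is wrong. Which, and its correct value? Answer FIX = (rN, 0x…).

[0] flags=0011 → (cmp)
[1] flags=0011 LE?T → r0=0x5b
[2] flags=0011 HI?T → r0=0xdc
[3] flags=0010 → (cmp)
[4] flags=0010 MI?F → skip
[5] flags=0010 GT?T → r0=0xf8

FIX = (r0, 0xf8)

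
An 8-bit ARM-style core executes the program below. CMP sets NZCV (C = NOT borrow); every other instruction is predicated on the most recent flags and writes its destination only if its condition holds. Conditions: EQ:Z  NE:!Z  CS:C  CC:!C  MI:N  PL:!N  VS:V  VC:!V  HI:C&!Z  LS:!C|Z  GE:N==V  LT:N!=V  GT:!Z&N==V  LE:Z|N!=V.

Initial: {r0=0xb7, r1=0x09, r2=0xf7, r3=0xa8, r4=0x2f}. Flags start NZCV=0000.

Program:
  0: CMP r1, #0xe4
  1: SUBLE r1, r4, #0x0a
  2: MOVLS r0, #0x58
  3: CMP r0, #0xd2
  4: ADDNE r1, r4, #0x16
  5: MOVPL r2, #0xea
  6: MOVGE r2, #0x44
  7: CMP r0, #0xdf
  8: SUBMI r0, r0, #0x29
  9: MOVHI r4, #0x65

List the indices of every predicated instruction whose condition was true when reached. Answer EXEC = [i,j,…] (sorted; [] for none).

[0] flags=0000 → (cmp)
[1] flags=0000 LE?F → skip
[2] flags=0000 LS?T → r0=0x58
[3] flags=1001 → (cmp)
[4] flags=1001 NE?T → r1=0x45
[5] flags=1001 PL?F → skip
[6] flags=1001 GE?T → r2=0x44
[7] flags=0000 → (cmp)
[8] flags=0000 MI?F → skip
[9] flags=0000 HI?F → skip

EXEC = [2,4,6]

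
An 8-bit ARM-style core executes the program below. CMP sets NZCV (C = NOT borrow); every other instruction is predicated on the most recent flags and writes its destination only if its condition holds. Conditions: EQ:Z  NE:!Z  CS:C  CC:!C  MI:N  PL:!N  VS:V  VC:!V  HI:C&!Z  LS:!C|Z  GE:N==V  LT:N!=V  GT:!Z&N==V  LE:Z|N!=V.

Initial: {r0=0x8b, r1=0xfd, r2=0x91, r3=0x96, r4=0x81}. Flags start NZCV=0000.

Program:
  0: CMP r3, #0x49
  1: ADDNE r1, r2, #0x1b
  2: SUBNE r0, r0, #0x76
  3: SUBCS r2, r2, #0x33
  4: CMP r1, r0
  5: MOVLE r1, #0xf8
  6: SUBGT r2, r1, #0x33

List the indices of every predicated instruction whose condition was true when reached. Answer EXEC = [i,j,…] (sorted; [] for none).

EXEC = [1,2,3,5]

0: ✓ CMP  NZCV=0011
1: ✓ ADDNE  r1←0xac
2: ✓ SUBNE  r0←0x15
3: ✓ SUBCS  r2←0x5e
4: ✓ CMP  NZCV=1010
5: ✓ MOVLE  r1←0xf8
6: · SUBGT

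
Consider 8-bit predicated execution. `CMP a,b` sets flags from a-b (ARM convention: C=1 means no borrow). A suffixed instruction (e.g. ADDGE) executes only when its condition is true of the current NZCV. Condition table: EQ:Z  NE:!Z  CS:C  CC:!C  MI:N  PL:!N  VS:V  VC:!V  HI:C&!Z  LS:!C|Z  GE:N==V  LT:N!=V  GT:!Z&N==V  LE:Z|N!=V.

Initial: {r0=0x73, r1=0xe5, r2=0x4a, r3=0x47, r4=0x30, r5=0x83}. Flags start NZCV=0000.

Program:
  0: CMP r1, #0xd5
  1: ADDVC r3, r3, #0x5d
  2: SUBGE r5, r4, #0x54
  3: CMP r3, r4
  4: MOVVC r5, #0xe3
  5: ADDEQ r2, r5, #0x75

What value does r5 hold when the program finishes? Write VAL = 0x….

VAL = 0xdc

[0] flags=0010 → (cmp)
[1] flags=0010 VC?T → r3=0xa4
[2] flags=0010 GE?T → r5=0xdc
[3] flags=0011 → (cmp)
[4] flags=0011 VC?F → skip
[5] flags=0011 EQ?F → skip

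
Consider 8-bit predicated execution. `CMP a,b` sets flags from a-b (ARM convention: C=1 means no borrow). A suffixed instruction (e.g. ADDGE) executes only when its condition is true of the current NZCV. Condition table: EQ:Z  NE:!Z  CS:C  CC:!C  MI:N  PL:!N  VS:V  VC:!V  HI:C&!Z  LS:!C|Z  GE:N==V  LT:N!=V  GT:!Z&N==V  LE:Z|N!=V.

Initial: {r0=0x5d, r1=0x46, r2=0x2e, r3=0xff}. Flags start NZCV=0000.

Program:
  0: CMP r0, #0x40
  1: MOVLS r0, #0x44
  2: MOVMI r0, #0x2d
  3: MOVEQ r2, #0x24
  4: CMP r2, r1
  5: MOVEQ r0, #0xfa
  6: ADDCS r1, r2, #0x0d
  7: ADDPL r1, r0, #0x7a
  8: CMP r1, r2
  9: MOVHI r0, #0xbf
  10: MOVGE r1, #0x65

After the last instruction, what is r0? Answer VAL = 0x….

VAL = 0xbf

[0] flags=0010 → (cmp)
[1] flags=0010 LS?F → skip
[2] flags=0010 MI?F → skip
[3] flags=0010 EQ?F → skip
[4] flags=1000 → (cmp)
[5] flags=1000 EQ?F → skip
[6] flags=1000 CS?F → skip
[7] flags=1000 PL?F → skip
[8] flags=0010 → (cmp)
[9] flags=0010 HI?T → r0=0xbf
[10] flags=0010 GE?T → r1=0x65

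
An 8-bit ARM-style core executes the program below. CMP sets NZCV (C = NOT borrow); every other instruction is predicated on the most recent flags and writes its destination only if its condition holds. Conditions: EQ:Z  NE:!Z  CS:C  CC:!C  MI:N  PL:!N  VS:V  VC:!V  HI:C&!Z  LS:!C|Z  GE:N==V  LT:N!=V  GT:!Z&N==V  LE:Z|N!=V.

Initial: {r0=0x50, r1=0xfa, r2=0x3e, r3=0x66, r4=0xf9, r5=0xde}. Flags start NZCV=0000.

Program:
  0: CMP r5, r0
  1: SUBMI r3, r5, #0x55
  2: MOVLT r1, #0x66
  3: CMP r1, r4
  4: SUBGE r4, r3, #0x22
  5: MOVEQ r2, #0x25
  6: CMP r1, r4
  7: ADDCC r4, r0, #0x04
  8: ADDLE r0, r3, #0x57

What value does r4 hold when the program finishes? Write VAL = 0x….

0: ✓ CMP  NZCV=1010
1: ✓ SUBMI  r3←0x89
2: ✓ MOVLT  r1←0x66
3: ✓ CMP  NZCV=0000
4: ✓ SUBGE  r4←0x67
5: · MOVEQ
6: ✓ CMP  NZCV=1000
7: ✓ ADDCC  r4←0x54
8: ✓ ADDLE  r0←0xe0

VAL = 0x54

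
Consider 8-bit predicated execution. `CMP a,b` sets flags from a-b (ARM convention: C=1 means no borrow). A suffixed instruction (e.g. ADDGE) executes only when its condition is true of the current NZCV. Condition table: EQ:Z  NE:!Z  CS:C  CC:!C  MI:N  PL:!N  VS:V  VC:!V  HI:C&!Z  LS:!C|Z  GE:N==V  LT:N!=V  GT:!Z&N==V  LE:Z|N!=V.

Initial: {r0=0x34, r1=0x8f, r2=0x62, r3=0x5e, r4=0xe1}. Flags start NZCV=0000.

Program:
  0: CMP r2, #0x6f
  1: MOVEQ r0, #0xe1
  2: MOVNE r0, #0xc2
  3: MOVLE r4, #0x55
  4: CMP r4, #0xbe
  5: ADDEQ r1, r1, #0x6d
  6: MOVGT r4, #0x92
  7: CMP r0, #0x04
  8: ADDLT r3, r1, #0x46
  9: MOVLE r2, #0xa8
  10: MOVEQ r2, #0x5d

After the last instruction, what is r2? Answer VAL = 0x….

VAL = 0xa8

0: ✓ CMP  NZCV=1000
1: · MOVEQ
2: ✓ MOVNE  r0←0xc2
3: ✓ MOVLE  r4←0x55
4: ✓ CMP  NZCV=1001
5: · ADDEQ
6: ✓ MOVGT  r4←0x92
7: ✓ CMP  NZCV=1010
8: ✓ ADDLT  r3←0xd5
9: ✓ MOVLE  r2←0xa8
10: · MOVEQ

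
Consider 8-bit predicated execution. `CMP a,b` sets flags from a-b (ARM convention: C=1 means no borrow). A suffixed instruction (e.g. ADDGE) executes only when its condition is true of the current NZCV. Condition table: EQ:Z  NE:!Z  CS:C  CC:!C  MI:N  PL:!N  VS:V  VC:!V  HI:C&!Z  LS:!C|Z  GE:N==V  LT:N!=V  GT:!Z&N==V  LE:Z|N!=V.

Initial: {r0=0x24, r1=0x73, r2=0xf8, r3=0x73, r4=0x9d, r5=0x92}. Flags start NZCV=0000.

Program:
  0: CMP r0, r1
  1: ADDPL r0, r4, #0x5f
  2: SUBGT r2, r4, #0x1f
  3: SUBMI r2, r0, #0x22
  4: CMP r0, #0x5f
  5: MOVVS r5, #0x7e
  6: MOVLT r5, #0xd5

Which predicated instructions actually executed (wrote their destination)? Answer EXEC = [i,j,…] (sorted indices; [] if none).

EXEC = [3,6]

[0] flags=1000 → (cmp)
[1] flags=1000 PL?F → skip
[2] flags=1000 GT?F → skip
[3] flags=1000 MI?T → r2=0x02
[4] flags=1000 → (cmp)
[5] flags=1000 VS?F → skip
[6] flags=1000 LT?T → r5=0xd5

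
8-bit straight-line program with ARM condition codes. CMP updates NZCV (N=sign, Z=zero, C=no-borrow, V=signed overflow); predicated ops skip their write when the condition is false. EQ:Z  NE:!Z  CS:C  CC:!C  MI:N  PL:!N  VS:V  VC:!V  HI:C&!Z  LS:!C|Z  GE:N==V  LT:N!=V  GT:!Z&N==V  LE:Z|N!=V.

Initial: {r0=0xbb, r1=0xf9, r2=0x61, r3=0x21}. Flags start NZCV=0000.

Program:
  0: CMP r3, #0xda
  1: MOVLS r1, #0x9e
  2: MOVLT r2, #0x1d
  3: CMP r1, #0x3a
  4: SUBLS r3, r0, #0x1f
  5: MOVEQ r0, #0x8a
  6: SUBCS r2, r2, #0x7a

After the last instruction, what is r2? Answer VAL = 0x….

VAL = 0xe7

[0] flags=0000 → (cmp)
[1] flags=0000 LS?T → r1=0x9e
[2] flags=0000 LT?F → skip
[3] flags=0011 → (cmp)
[4] flags=0011 LS?F → skip
[5] flags=0011 EQ?F → skip
[6] flags=0011 CS?T → r2=0xe7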